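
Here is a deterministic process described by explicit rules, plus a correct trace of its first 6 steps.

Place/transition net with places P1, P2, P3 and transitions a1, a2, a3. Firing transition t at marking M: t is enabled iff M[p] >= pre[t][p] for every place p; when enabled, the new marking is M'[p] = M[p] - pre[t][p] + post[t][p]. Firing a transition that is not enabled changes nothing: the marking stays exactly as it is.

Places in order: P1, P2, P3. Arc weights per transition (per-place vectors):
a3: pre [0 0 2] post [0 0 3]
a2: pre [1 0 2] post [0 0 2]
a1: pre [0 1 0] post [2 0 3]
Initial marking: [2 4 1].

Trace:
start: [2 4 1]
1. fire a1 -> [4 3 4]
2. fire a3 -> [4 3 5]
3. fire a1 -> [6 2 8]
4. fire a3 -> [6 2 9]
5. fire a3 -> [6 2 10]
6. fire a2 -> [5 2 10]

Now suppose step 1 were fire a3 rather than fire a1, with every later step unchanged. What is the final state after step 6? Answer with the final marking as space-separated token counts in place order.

(re-executing from step 1 with the substitution; state before step 1: [2 4 1])
1. fire a3 -> [2 4 1]
2. fire a3 -> [2 4 1]
3. fire a1 -> [4 3 4]
4. fire a3 -> [4 3 5]
5. fire a3 -> [4 3 6]
6. fire a2 -> [3 3 6]

3 3 6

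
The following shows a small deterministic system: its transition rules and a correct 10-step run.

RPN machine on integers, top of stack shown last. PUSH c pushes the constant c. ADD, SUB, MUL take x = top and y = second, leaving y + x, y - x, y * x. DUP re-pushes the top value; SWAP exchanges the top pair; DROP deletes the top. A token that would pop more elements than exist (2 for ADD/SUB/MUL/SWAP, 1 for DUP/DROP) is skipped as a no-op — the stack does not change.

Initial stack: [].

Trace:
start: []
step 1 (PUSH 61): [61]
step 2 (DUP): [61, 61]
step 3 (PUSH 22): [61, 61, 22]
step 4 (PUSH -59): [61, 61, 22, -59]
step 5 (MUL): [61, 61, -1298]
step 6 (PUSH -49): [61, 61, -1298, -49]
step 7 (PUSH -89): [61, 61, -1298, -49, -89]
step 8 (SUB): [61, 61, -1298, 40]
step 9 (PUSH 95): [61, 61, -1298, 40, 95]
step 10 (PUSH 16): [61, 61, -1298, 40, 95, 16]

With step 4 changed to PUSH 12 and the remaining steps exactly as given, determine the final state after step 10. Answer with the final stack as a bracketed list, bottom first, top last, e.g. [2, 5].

(re-executing from step 4 with the substitution; state before step 4: [61, 61, 22])
step 4 (PUSH 12): [61, 61, 22, 12]
step 5 (MUL): [61, 61, 264]
step 6 (PUSH -49): [61, 61, 264, -49]
step 7 (PUSH -89): [61, 61, 264, -49, -89]
step 8 (SUB): [61, 61, 264, 40]
step 9 (PUSH 95): [61, 61, 264, 40, 95]
step 10 (PUSH 16): [61, 61, 264, 40, 95, 16]

[61, 61, 264, 40, 95, 16]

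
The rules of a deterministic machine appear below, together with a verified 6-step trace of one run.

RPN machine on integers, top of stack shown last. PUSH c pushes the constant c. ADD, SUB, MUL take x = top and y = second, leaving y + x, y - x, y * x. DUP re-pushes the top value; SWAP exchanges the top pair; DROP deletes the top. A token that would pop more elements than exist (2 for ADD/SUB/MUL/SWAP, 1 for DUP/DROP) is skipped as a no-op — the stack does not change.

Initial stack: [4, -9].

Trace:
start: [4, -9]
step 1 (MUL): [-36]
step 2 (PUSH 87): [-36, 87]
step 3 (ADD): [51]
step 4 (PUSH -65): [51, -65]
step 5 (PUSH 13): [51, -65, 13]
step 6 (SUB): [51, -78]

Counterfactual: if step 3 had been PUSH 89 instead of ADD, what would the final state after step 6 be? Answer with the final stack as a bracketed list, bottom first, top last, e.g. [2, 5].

[-36, 87, 89, -78]

(re-executing from step 3 with the substitution; state before step 3: [-36, 87])
step 3 (PUSH 89): [-36, 87, 89]
step 4 (PUSH -65): [-36, 87, 89, -65]
step 5 (PUSH 13): [-36, 87, 89, -65, 13]
step 6 (SUB): [-36, 87, 89, -78]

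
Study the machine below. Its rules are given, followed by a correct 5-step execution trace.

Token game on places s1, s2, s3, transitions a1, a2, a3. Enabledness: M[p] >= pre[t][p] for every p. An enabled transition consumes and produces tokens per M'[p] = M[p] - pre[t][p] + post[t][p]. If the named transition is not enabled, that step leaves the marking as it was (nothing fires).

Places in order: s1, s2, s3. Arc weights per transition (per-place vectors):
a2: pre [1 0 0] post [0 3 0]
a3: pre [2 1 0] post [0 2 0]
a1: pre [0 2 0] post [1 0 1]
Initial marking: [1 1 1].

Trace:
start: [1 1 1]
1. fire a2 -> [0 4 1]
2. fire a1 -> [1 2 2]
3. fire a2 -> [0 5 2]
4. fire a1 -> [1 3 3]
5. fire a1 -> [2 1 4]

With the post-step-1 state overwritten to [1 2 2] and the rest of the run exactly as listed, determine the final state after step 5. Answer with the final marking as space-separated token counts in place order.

2 1 4

state after step 1 := [1 2 2]
2. fire a1 -> [2 0 3]
3. fire a2 -> [1 3 3]
4. fire a1 -> [2 1 4]
5. fire a1 -> [2 1 4]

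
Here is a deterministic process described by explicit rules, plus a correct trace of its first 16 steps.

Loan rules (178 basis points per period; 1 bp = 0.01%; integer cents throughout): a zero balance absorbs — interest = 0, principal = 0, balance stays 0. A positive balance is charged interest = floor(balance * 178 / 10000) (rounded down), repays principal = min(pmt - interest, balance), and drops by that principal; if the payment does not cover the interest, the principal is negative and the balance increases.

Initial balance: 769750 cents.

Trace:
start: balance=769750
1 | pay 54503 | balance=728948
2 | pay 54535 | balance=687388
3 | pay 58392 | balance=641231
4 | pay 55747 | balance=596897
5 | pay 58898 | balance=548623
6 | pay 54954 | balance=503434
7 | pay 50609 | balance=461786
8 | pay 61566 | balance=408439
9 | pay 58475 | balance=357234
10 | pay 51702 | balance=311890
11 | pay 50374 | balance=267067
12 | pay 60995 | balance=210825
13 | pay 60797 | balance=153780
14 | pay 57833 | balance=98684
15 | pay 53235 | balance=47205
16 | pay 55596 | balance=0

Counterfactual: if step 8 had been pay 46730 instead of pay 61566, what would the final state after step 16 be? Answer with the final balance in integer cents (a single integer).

(re-executing from step 8 with the substitution; state before step 8: balance=461786)
8 | pay 46730 | balance=423275
9 | pay 58475 | balance=372334
10 | pay 51702 | balance=327259
11 | pay 50374 | balance=282710
12 | pay 60995 | balance=226747
13 | pay 60797 | balance=169986
14 | pay 57833 | balance=115178
15 | pay 53235 | balance=63993
16 | pay 55596 | balance=9536

9536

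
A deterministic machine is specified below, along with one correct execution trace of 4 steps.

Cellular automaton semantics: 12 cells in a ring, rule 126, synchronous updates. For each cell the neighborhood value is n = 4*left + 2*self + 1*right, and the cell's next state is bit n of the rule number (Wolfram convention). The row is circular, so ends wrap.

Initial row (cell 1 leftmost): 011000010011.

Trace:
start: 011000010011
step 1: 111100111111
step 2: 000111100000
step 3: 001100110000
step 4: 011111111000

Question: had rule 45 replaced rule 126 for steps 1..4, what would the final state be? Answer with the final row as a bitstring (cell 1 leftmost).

101110001010

(re-executing steps 1..4 under rule 45; state before step 1: 011000010011)
step 1: 110011010010
step 2: 100010110011
step 3: 001011100010
step 4: 101110001010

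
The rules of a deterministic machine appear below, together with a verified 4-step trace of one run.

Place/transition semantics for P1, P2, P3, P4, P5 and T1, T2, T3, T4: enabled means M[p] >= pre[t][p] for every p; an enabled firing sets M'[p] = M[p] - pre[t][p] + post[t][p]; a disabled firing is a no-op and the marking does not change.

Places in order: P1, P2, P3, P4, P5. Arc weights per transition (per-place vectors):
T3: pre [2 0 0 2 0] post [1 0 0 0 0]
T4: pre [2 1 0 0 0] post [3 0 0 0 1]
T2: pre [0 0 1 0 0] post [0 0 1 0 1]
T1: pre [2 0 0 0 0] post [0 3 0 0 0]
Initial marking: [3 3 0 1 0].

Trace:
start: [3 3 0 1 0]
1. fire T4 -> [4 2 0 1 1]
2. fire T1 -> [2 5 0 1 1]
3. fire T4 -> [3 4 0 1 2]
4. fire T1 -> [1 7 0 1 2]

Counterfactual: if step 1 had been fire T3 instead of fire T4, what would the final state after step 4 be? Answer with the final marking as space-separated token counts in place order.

(re-executing from step 1 with the substitution; state before step 1: [3 3 0 1 0])
1. fire T3 -> [3 3 0 1 0]
2. fire T1 -> [1 6 0 1 0]
3. fire T4 -> [1 6 0 1 0]
4. fire T1 -> [1 6 0 1 0]

1 6 0 1 0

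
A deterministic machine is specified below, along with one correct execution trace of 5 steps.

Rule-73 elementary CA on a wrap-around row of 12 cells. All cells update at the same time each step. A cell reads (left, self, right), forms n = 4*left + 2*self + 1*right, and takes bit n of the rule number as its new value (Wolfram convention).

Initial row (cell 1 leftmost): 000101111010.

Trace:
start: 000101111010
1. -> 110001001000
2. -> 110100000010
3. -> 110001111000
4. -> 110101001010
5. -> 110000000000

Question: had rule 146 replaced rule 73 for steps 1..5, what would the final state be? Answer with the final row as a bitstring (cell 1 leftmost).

000010110100

(re-executing steps 1..5 under rule 146; state before step 1: 000101111010)
1. -> 001000110001
2. -> 110101001010
3. -> 000000110000
4. -> 000001001000
5. -> 000010110100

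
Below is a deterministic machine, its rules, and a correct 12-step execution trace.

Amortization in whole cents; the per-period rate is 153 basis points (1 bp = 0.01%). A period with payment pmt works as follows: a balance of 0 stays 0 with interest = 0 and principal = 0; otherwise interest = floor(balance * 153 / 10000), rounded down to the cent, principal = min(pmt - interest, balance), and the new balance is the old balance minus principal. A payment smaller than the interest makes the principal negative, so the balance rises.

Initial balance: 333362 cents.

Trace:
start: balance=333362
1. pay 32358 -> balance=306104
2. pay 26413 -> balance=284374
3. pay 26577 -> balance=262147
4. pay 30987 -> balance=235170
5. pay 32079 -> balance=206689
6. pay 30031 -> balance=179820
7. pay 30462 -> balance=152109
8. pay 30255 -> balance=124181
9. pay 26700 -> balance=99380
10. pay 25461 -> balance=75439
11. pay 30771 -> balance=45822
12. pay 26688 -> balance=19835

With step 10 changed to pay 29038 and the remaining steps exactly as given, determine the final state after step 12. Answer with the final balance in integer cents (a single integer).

(re-executing from step 10 with the substitution; state before step 10: balance=99380)
10. pay 29038 -> balance=71862
11. pay 30771 -> balance=42190
12. pay 26688 -> balance=16147

16147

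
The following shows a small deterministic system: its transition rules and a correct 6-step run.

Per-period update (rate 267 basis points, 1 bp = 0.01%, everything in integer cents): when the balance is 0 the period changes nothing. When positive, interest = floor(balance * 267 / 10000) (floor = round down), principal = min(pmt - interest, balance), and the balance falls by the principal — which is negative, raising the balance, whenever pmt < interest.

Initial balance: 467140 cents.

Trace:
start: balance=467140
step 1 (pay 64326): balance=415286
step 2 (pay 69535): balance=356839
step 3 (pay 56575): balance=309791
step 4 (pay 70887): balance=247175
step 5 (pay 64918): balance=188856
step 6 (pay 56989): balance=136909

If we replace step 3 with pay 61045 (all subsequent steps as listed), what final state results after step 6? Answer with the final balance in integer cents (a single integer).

132072

(re-executing from step 3 with the substitution; state before step 3: balance=356839)
step 3 (pay 61045): balance=305321
step 4 (pay 70887): balance=242586
step 5 (pay 64918): balance=184145
step 6 (pay 56989): balance=132072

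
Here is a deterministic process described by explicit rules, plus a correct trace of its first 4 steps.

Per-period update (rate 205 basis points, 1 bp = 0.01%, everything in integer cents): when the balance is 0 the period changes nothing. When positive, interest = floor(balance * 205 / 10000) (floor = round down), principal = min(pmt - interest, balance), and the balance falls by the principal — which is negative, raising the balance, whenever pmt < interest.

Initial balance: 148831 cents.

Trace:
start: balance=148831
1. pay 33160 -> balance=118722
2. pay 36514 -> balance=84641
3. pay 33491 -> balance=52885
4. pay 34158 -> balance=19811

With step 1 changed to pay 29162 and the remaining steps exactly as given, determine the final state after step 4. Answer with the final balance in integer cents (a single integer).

24059

(re-executing from step 1 with the substitution; state before step 1: balance=148831)
1. pay 29162 -> balance=122720
2. pay 36514 -> balance=88721
3. pay 33491 -> balance=57048
4. pay 34158 -> balance=24059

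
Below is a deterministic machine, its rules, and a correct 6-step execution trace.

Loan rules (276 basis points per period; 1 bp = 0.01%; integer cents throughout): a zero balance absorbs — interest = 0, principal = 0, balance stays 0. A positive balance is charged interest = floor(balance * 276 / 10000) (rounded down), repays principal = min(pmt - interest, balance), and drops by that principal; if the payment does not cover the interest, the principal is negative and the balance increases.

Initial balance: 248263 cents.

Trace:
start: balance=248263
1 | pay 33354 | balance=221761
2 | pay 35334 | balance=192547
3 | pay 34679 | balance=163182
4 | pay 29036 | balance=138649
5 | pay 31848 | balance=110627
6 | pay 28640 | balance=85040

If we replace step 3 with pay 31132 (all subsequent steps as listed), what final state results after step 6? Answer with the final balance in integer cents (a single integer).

88889

(re-executing from step 3 with the substitution; state before step 3: balance=192547)
3 | pay 31132 | balance=166729
4 | pay 29036 | balance=142294
5 | pay 31848 | balance=114373
6 | pay 28640 | balance=88889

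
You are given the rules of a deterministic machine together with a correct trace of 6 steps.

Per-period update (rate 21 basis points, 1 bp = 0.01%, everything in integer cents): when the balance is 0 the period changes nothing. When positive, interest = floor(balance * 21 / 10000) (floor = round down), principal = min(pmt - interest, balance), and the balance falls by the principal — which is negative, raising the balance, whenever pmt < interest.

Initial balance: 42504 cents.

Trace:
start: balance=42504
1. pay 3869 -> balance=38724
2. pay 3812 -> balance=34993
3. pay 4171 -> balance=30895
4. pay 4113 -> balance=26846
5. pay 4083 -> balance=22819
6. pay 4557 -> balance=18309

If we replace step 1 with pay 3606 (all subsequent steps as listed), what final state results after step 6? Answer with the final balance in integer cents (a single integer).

18575

(re-executing from step 1 with the substitution; state before step 1: balance=42504)
1. pay 3606 -> balance=38987
2. pay 3812 -> balance=35256
3. pay 4171 -> balance=31159
4. pay 4113 -> balance=27111
5. pay 4083 -> balance=23084
6. pay 4557 -> balance=18575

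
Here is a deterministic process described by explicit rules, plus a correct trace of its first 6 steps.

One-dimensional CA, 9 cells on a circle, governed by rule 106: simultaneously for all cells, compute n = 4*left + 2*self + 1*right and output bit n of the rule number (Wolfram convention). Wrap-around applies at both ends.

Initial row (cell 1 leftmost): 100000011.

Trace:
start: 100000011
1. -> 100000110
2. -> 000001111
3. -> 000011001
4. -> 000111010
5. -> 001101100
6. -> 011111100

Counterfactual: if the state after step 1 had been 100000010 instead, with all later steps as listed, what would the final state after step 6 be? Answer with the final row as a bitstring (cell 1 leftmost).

state after step 1 := 100000010
2. -> 000000101
3. -> 000001010
4. -> 000010100
5. -> 000101000
6. -> 001010000

001010000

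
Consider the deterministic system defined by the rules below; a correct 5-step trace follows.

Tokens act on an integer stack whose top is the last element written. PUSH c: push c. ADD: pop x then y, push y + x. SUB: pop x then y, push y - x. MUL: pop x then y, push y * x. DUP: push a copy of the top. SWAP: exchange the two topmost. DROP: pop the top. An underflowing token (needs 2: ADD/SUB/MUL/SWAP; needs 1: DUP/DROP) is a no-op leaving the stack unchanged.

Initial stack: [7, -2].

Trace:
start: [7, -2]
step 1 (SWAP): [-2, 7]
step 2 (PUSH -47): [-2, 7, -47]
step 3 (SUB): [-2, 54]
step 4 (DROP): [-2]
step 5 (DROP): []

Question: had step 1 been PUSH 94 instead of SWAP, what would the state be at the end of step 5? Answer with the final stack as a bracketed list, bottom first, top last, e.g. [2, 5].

(re-executing from step 1 with the substitution; state before step 1: [7, -2])
step 1 (PUSH 94): [7, -2, 94]
step 2 (PUSH -47): [7, -2, 94, -47]
step 3 (SUB): [7, -2, 141]
step 4 (DROP): [7, -2]
step 5 (DROP): [7]

[7]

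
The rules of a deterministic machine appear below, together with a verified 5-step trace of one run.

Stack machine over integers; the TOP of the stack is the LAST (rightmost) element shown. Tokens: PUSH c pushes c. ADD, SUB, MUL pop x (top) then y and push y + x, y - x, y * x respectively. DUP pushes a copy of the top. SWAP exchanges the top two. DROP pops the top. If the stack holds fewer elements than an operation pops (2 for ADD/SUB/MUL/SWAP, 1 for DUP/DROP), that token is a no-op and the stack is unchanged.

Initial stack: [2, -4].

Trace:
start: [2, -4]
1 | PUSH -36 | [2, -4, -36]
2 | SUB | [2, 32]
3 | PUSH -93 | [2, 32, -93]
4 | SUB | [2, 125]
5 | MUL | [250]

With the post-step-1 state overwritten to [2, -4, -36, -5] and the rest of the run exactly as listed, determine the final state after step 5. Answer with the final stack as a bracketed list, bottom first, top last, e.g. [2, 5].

[2, -248]

state after step 1 := [2, -4, -36, -5]
2 | SUB | [2, -4, -31]
3 | PUSH -93 | [2, -4, -31, -93]
4 | SUB | [2, -4, 62]
5 | MUL | [2, -248]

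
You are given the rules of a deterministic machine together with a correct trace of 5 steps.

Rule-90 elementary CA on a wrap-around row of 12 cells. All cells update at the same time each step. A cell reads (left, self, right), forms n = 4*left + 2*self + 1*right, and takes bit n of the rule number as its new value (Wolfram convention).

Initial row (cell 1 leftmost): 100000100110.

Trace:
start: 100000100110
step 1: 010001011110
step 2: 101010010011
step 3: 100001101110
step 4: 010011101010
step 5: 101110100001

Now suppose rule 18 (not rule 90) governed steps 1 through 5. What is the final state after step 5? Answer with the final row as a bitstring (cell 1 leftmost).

(re-executing steps 1..5 under rule 18; state before step 1: 100000100110)
step 1: 010001011000
step 2: 101010000100
step 3: 000001001011
step 4: 100010110000
step 5: 010100001001

010100001001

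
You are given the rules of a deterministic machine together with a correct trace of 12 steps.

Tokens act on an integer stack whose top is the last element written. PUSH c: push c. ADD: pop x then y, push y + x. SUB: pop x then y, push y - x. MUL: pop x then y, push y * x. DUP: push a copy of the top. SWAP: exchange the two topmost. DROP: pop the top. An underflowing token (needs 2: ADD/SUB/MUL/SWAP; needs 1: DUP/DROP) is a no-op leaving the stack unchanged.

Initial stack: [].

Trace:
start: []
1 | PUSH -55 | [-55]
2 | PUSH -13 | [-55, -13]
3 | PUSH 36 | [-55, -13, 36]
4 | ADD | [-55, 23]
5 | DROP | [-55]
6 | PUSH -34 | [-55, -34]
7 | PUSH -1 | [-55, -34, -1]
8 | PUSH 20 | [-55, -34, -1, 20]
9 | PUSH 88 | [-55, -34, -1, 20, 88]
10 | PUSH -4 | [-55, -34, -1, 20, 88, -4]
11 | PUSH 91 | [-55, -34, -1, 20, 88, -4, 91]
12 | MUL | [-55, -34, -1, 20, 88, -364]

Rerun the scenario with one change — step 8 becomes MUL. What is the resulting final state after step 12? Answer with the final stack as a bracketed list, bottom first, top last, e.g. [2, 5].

[-55, 34, 88, -364]

(re-executing from step 8 with the substitution; state before step 8: [-55, -34, -1])
8 | MUL | [-55, 34]
9 | PUSH 88 | [-55, 34, 88]
10 | PUSH -4 | [-55, 34, 88, -4]
11 | PUSH 91 | [-55, 34, 88, -4, 91]
12 | MUL | [-55, 34, 88, -364]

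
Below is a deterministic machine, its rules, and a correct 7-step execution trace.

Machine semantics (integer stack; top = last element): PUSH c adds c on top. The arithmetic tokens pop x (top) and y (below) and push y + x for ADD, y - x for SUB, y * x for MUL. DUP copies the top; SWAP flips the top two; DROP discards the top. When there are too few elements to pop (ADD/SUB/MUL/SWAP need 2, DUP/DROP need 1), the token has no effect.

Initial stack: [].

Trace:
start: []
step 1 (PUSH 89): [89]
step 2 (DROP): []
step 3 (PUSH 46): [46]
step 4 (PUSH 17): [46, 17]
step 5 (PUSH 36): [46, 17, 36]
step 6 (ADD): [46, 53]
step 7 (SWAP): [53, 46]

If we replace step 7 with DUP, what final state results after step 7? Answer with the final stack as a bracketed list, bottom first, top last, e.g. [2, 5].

(re-executing from step 7 with the substitution; state before step 7: [46, 53])
step 7 (DUP): [46, 53, 53]

[46, 53, 53]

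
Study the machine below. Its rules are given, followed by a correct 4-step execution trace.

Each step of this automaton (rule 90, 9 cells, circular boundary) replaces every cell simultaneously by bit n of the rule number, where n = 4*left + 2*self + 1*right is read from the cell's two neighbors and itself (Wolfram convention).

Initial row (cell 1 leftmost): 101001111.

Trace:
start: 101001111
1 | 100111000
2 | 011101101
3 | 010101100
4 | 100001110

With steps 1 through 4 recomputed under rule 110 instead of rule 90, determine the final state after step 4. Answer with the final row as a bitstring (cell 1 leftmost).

(re-executing steps 1..4 under rule 110; state before step 1: 101001111)
1 | 111011000
2 | 101111001
3 | 111001011
4 | 001011110

001011110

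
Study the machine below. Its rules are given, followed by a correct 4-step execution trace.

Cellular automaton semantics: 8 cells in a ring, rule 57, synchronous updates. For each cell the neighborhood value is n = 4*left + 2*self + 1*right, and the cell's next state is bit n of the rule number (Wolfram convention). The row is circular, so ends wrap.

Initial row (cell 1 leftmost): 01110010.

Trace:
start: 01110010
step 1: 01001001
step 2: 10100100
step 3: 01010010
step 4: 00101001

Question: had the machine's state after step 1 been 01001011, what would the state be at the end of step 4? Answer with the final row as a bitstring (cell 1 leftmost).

10101010

state after step 1 := 01001011
step 2: 10100110
step 3: 01010101
step 4: 10101010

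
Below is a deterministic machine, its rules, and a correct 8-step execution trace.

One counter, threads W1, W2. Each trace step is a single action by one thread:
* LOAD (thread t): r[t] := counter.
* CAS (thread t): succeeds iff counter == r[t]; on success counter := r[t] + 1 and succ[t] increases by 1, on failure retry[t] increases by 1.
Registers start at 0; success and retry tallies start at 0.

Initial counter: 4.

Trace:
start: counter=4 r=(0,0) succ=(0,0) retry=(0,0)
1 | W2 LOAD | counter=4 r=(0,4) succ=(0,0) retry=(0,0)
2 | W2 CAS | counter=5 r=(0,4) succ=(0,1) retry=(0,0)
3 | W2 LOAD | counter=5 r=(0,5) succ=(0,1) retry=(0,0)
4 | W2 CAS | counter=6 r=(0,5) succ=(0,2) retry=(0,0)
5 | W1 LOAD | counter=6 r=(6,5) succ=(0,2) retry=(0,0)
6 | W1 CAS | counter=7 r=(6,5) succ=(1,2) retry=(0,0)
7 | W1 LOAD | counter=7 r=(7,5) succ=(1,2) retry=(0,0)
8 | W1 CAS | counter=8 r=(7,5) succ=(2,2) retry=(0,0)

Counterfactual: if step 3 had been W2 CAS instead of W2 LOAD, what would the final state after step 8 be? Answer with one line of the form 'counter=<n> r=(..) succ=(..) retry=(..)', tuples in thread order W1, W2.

(re-executing from step 3 with the substitution; state before step 3: counter=5 r=(0,4) succ=(0,1) retry=(0,0))
3 | W2 CAS | counter=5 r=(0,4) succ=(0,1) retry=(0,1)
4 | W2 CAS | counter=5 r=(0,4) succ=(0,1) retry=(0,2)
5 | W1 LOAD | counter=5 r=(5,4) succ=(0,1) retry=(0,2)
6 | W1 CAS | counter=6 r=(5,4) succ=(1,1) retry=(0,2)
7 | W1 LOAD | counter=6 r=(6,4) succ=(1,1) retry=(0,2)
8 | W1 CAS | counter=7 r=(6,4) succ=(2,1) retry=(0,2)

counter=7 r=(6,4) succ=(2,1) retry=(0,2)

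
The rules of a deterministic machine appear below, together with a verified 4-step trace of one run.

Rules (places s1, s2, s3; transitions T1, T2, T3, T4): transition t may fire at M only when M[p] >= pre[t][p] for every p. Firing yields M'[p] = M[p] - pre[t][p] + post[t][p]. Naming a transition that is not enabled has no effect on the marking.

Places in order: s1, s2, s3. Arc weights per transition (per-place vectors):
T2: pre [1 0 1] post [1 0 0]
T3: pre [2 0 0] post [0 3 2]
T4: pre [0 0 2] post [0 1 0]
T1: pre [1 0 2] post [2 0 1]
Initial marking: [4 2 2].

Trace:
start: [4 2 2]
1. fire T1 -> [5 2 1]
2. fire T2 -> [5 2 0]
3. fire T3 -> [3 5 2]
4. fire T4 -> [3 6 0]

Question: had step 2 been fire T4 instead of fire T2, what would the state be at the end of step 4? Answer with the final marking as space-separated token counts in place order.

(re-executing from step 2 with the substitution; state before step 2: [5 2 1])
2. fire T4 -> [5 2 1]
3. fire T3 -> [3 5 3]
4. fire T4 -> [3 6 1]

3 6 1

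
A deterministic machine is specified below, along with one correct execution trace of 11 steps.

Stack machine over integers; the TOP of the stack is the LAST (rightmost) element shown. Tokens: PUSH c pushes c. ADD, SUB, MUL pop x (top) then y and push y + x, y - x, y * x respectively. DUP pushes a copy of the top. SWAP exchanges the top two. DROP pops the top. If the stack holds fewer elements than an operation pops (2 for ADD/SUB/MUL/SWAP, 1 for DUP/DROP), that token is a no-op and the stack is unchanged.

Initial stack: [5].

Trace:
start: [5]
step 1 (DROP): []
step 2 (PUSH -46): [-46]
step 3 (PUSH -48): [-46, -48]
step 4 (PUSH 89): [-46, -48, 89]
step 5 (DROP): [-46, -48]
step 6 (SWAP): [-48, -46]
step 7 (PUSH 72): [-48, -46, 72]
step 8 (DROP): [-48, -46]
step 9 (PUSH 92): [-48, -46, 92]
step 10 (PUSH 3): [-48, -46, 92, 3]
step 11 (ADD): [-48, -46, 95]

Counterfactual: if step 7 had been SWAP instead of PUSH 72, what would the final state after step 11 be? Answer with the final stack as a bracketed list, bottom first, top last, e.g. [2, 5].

(re-executing from step 7 with the substitution; state before step 7: [-48, -46])
step 7 (SWAP): [-46, -48]
step 8 (DROP): [-46]
step 9 (PUSH 92): [-46, 92]
step 10 (PUSH 3): [-46, 92, 3]
step 11 (ADD): [-46, 95]

[-46, 95]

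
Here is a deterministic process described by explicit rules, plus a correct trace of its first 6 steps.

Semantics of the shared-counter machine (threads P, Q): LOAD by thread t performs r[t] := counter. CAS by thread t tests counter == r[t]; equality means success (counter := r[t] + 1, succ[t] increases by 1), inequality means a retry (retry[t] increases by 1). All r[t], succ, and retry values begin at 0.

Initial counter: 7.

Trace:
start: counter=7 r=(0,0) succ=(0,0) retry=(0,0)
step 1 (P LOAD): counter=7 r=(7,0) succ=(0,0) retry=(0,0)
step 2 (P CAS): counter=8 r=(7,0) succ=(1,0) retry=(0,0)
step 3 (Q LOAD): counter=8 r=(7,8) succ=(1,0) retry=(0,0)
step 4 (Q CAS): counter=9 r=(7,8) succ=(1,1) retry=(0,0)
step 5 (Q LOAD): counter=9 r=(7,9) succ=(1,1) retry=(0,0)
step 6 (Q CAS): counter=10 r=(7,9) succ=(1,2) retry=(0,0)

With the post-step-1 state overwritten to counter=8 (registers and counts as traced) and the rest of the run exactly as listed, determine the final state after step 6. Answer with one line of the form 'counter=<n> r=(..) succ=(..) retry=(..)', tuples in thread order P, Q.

state after step 1 := counter=8 r=(7,0) succ=(0,0) retry=(0,0)
step 2 (P CAS): counter=8 r=(7,0) succ=(0,0) retry=(1,0)
step 3 (Q LOAD): counter=8 r=(7,8) succ=(0,0) retry=(1,0)
step 4 (Q CAS): counter=9 r=(7,8) succ=(0,1) retry=(1,0)
step 5 (Q LOAD): counter=9 r=(7,9) succ=(0,1) retry=(1,0)
step 6 (Q CAS): counter=10 r=(7,9) succ=(0,2) retry=(1,0)

counter=10 r=(7,9) succ=(0,2) retry=(1,0)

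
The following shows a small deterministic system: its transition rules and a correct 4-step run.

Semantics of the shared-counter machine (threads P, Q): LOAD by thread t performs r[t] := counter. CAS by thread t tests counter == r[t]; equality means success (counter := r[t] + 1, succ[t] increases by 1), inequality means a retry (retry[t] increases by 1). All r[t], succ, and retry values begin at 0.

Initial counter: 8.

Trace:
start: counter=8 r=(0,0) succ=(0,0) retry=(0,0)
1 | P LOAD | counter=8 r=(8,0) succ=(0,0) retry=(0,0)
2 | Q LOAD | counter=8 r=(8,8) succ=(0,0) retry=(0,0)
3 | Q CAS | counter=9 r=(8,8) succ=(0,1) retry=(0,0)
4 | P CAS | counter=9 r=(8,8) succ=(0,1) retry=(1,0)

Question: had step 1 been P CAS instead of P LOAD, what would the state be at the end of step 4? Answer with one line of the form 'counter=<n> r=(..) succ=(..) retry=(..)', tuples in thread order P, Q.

counter=9 r=(0,8) succ=(0,1) retry=(2,0)

(re-executing from step 1 with the substitution; state before step 1: counter=8 r=(0,0) succ=(0,0) retry=(0,0))
1 | P CAS | counter=8 r=(0,0) succ=(0,0) retry=(1,0)
2 | Q LOAD | counter=8 r=(0,8) succ=(0,0) retry=(1,0)
3 | Q CAS | counter=9 r=(0,8) succ=(0,1) retry=(1,0)
4 | P CAS | counter=9 r=(0,8) succ=(0,1) retry=(2,0)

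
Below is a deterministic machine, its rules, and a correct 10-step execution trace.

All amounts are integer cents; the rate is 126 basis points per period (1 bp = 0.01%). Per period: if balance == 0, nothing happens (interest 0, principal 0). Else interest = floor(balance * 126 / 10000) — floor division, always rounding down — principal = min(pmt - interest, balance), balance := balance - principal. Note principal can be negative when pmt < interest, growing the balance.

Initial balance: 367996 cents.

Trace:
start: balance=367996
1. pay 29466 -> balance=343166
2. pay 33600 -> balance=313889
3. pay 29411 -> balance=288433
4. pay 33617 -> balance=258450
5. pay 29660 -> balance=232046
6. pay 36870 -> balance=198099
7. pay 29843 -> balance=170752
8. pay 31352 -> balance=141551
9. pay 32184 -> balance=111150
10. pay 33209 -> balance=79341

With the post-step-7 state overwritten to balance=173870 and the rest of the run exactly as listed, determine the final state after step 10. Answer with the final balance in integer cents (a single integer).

state after step 7 := balance=173870
8. pay 31352 -> balance=144708
9. pay 32184 -> balance=114347
10. pay 33209 -> balance=82578

82578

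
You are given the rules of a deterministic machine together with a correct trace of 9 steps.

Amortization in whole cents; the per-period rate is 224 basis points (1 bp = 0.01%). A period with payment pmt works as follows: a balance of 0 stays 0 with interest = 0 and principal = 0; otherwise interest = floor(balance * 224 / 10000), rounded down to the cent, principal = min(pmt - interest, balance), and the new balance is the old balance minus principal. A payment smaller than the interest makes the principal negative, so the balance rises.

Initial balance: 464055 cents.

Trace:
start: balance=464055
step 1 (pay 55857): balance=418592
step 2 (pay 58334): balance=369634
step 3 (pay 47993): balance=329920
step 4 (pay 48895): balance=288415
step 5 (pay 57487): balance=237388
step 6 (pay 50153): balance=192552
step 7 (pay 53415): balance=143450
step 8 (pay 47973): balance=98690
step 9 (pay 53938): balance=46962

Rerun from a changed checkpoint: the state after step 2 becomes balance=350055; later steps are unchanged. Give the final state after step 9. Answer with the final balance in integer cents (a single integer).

24098

state after step 2 := balance=350055
step 3 (pay 47993): balance=309903
step 4 (pay 48895): balance=267949
step 5 (pay 57487): balance=216464
step 6 (pay 50153): balance=171159
step 7 (pay 53415): balance=121577
step 8 (pay 47973): balance=76327
step 9 (pay 53938): balance=24098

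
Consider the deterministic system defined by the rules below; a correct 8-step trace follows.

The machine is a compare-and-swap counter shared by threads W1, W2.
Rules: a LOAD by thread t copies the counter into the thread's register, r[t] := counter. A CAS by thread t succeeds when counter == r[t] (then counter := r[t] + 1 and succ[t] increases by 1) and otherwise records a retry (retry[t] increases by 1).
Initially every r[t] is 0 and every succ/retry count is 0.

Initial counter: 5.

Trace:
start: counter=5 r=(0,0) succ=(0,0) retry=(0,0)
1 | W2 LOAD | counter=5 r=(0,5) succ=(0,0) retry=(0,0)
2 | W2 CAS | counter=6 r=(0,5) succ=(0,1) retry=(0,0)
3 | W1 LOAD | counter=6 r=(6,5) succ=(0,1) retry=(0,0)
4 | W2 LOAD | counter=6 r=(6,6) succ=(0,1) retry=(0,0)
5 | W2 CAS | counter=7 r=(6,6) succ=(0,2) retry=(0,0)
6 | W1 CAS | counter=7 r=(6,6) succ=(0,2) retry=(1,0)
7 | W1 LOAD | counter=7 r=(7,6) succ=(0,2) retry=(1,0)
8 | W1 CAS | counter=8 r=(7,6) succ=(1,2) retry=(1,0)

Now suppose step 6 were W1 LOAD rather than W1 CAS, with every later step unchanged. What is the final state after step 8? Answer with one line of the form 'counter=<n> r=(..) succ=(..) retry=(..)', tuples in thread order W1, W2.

(re-executing from step 6 with the substitution; state before step 6: counter=7 r=(6,6) succ=(0,2) retry=(0,0))
6 | W1 LOAD | counter=7 r=(7,6) succ=(0,2) retry=(0,0)
7 | W1 LOAD | counter=7 r=(7,6) succ=(0,2) retry=(0,0)
8 | W1 CAS | counter=8 r=(7,6) succ=(1,2) retry=(0,0)

counter=8 r=(7,6) succ=(1,2) retry=(0,0)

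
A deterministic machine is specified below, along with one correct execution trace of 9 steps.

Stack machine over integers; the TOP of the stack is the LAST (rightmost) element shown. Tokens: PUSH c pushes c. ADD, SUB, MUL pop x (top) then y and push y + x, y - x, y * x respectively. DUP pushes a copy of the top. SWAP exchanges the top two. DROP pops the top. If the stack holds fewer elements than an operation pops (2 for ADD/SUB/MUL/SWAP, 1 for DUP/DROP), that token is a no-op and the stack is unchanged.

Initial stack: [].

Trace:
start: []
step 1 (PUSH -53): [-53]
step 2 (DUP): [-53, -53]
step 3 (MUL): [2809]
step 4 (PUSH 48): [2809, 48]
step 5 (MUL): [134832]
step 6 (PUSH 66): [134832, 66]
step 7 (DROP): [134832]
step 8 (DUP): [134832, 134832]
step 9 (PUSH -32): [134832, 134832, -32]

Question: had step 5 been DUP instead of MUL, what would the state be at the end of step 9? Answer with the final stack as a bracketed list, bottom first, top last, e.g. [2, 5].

[2809, 48, 48, 48, -32]

(re-executing from step 5 with the substitution; state before step 5: [2809, 48])
step 5 (DUP): [2809, 48, 48]
step 6 (PUSH 66): [2809, 48, 48, 66]
step 7 (DROP): [2809, 48, 48]
step 8 (DUP): [2809, 48, 48, 48]
step 9 (PUSH -32): [2809, 48, 48, 48, -32]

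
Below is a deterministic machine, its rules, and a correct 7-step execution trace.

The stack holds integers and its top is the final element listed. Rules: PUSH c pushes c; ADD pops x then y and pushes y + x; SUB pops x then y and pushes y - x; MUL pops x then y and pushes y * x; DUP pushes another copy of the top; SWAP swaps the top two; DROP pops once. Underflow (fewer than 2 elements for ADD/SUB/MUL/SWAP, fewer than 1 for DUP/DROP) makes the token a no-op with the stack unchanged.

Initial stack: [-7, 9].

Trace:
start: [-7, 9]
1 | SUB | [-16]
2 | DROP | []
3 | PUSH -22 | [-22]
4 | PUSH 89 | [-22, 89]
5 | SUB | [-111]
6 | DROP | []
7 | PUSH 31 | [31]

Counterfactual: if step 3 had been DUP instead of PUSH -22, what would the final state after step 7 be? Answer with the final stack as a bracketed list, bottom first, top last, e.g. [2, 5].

(re-executing from step 3 with the substitution; state before step 3: [])
3 | DUP | []
4 | PUSH 89 | [89]
5 | SUB | [89]
6 | DROP | []
7 | PUSH 31 | [31]

[31]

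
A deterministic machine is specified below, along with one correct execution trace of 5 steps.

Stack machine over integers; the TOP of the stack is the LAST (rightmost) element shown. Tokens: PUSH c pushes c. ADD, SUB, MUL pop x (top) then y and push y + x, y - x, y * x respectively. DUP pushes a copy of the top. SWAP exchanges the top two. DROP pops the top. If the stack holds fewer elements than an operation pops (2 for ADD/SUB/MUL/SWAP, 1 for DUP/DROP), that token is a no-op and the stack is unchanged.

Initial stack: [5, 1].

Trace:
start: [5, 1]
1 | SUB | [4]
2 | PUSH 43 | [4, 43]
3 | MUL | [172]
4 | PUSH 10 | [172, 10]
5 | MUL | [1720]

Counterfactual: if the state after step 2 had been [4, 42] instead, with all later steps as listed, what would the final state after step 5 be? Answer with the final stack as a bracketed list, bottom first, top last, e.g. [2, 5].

state after step 2 := [4, 42]
3 | MUL | [168]
4 | PUSH 10 | [168, 10]
5 | MUL | [1680]

[1680]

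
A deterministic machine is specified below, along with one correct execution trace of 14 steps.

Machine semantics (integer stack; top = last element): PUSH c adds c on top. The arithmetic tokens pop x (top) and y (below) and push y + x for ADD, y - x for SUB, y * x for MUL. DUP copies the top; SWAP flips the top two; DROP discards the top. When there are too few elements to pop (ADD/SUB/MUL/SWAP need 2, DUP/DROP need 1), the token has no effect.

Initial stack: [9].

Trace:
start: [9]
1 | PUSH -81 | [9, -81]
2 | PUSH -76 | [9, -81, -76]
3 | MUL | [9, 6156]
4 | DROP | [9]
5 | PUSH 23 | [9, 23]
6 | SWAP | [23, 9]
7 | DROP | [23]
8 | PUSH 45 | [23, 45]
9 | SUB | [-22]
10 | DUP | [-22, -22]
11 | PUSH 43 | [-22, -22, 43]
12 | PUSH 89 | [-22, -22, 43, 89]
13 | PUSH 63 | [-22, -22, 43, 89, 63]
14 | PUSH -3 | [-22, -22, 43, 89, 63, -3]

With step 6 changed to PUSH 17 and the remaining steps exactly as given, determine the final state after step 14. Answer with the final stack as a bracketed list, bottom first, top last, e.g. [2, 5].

[9, -22, -22, 43, 89, 63, -3]

(re-executing from step 6 with the substitution; state before step 6: [9, 23])
6 | PUSH 17 | [9, 23, 17]
7 | DROP | [9, 23]
8 | PUSH 45 | [9, 23, 45]
9 | SUB | [9, -22]
10 | DUP | [9, -22, -22]
11 | PUSH 43 | [9, -22, -22, 43]
12 | PUSH 89 | [9, -22, -22, 43, 89]
13 | PUSH 63 | [9, -22, -22, 43, 89, 63]
14 | PUSH -3 | [9, -22, -22, 43, 89, 63, -3]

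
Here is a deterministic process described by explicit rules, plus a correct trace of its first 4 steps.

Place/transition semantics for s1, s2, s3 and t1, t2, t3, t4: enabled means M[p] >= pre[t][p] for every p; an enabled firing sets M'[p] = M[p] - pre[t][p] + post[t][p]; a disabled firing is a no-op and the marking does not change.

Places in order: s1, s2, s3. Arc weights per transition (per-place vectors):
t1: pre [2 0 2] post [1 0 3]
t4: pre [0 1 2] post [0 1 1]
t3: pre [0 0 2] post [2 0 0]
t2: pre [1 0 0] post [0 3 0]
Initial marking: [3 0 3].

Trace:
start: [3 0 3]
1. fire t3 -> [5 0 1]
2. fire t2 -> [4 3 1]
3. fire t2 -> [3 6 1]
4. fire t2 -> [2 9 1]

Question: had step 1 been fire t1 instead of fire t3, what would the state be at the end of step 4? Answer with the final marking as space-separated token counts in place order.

(re-executing from step 1 with the substitution; state before step 1: [3 0 3])
1. fire t1 -> [2 0 4]
2. fire t2 -> [1 3 4]
3. fire t2 -> [0 6 4]
4. fire t2 -> [0 6 4]

0 6 4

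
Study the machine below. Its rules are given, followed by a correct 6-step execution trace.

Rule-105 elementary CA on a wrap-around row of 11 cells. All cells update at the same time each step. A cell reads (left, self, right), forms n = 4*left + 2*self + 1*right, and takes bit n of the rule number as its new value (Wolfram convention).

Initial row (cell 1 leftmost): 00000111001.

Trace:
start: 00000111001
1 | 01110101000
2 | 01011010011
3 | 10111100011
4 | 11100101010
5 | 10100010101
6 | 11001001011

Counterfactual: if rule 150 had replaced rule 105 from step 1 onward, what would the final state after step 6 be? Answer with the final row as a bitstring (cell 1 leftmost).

(re-executing steps 1..6 under rule 150; state before step 1: 00000111001)
1 | 10001010111
2 | 01011010011
3 | 01000011100
4 | 11100101010
5 | 01011101010
6 | 11001001011

11001001011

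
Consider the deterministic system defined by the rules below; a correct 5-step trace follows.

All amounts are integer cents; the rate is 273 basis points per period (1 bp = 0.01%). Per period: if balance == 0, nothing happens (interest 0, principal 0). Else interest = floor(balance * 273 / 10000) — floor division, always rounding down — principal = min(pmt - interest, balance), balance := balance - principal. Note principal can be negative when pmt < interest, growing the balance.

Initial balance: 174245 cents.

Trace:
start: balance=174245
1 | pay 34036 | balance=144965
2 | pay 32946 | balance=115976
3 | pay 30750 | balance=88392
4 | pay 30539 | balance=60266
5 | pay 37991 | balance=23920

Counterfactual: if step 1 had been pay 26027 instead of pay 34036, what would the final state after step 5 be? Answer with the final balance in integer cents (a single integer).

32839

(re-executing from step 1 with the substitution; state before step 1: balance=174245)
1 | pay 26027 | balance=152974
2 | pay 32946 | balance=124204
3 | pay 30750 | balance=96844
4 | pay 30539 | balance=68948
5 | pay 37991 | balance=32839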